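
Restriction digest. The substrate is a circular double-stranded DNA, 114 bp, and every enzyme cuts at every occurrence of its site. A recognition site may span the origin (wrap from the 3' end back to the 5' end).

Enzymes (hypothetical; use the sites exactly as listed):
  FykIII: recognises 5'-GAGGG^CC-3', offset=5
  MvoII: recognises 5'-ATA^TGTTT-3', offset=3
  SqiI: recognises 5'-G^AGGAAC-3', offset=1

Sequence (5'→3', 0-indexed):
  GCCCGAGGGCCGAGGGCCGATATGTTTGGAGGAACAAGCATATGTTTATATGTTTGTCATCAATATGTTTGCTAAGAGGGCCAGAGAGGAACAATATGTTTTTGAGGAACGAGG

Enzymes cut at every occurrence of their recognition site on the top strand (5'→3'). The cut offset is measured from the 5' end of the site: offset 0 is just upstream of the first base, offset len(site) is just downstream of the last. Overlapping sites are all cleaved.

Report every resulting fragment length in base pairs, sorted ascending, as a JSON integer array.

[6,6,7,7,8,8,8,10,11,13,15,15]

Per-enzyme occurrences:
  FykIII GAGGGCC/5: at [4, 11, 75, 110] ⇒ [1, 9, 16, 80]
  MvoII ATATGTTT/3: at [19, 39, 47, 62, 93] ⇒ [22, 42, 50, 65, 96]
  SqiI GAGGAAC/1: at [28, 85, 103] ⇒ [29, 86, 104]

Pooled cuts: [1, 9, 16, 22, 29, 42, 50, 65, 80, 86, 96, 104]

Fragments:
  1→9: 8 bp
  9→16: 7 bp
  16→22: 6 bp
  22→29: 7 bp
  29→42: 13 bp
  42→50: 8 bp
  50→65: 15 bp
  65→80: 15 bp
  80→86: 6 bp
  86→96: 10 bp
  96→104: 8 bp
  104→1 (wrap): 114-104+1 = 11 bp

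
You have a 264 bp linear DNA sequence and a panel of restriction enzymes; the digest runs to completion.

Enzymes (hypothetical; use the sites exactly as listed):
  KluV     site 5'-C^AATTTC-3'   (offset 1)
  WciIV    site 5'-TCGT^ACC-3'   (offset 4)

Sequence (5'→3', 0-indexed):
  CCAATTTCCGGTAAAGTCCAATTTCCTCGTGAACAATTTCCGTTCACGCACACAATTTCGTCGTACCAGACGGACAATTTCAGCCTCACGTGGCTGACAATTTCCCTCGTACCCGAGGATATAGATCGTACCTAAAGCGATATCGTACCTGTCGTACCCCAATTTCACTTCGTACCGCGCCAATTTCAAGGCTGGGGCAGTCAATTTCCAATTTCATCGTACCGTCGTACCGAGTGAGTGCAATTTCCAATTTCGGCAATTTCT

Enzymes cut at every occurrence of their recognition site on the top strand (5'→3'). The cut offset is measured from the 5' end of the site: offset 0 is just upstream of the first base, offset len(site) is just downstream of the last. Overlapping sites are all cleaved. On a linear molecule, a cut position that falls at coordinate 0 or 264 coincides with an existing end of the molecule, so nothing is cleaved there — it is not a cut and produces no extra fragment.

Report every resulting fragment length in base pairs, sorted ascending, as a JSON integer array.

Scan for sites:
  KluV CAATTTC/1: at [1, 18, 33, 52, 74, 97, 159, 180, 201, 208, 240, 247, 256] ⇒ [2, 19, 34, 53, 75, 98, 160, 181, 202, 209, 241, 248, 257]
  WciIV TCGTACC/4: at [60, 106, 125, 142, 151, 169, 216, 224] ⇒ [64, 110, 129, 146, 155, 173, 220, 228]

All cut coordinates (distinct, sorted): [2, 19, 34, 53, 64, 75, 98, 110, 129, 146, 155, 160, 173, 181, 202, 209, 220, 228, 241, 248, 257]

Fragment lengths:
  [0,2): 2 bp
  [2,19): 17 bp
  [19,34): 15 bp
  [34,53): 19 bp
  [53,64): 11 bp
  [64,75): 11 bp
  [75,98): 23 bp
  [98,110): 12 bp
  [110,129): 19 bp
  [129,146): 17 bp
  [146,155): 9 bp
  [155,160): 5 bp
  [160,173): 13 bp
  [173,181): 8 bp
  [181,202): 21 bp
  [202,209): 7 bp
  [209,220): 11 bp
  [220,228): 8 bp
  [228,241): 13 bp
  [241,248): 7 bp
  [248,257): 9 bp
  [257,264): 7 bp

[2,5,7,7,7,8,8,9,9,11,11,11,12,13,13,15,17,17,19,19,21,23]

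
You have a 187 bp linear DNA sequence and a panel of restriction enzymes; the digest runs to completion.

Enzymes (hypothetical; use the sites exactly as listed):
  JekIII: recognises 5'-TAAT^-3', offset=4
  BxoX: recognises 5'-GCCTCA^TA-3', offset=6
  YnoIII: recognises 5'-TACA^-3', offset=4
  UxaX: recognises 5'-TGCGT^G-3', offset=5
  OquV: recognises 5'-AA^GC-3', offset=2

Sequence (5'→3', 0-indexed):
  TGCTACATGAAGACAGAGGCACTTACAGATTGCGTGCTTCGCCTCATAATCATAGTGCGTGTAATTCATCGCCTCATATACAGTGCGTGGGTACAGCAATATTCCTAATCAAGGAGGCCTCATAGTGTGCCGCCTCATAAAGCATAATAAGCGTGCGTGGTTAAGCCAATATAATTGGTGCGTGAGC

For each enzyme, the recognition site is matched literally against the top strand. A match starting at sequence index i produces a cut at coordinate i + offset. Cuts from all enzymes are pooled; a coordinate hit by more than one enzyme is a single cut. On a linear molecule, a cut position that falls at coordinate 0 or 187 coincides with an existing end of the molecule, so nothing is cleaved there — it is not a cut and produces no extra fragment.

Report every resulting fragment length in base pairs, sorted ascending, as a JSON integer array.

[2,4,4,4,5,6,6,6,7,7,7,8,8,8,10,11,11,11,13,14,15,20]

Site scan:
  JekIII (TAAT, off=4): starts [46, 61, 105, 144, 171] → cuts [50, 65, 109, 148, 175]
  BxoX (GCCTCATA, off=6): starts [40, 70, 116, 131] → cuts [46, 76, 122, 137]
  YnoIII (TACA, off=4): starts [3, 23, 78, 91] → cuts [7, 27, 82, 95]
  UxaX (TGCGTG, off=5): starts [30, 55, 83, 153, 178] → cuts [35, 60, 88, 158, 183]
  OquV (AAGC, off=2): starts [139, 148, 162] → cuts [141, 150, 164]

All cut coordinates (distinct, sorted): [7, 27, 35, 46, 50, 60, 65, 76, 82, 88, 95, 109, 122, 137, 141, 148, 150, 158, 164, 175, 183]

Fragments:
  [0,7): 7 bp
  [7,27): 20 bp
  [27,35): 8 bp
  [35,46): 11 bp
  [46,50): 4 bp
  [50,60): 10 bp
  [60,65): 5 bp
  [65,76): 11 bp
  [76,82): 6 bp
  [82,88): 6 bp
  [88,95): 7 bp
  [95,109): 14 bp
  [109,122): 13 bp
  [122,137): 15 bp
  [137,141): 4 bp
  [141,148): 7 bp
  [148,150): 2 bp
  [150,158): 8 bp
  [158,164): 6 bp
  [164,175): 11 bp
  [175,183): 8 bp
  [183,187): 4 bp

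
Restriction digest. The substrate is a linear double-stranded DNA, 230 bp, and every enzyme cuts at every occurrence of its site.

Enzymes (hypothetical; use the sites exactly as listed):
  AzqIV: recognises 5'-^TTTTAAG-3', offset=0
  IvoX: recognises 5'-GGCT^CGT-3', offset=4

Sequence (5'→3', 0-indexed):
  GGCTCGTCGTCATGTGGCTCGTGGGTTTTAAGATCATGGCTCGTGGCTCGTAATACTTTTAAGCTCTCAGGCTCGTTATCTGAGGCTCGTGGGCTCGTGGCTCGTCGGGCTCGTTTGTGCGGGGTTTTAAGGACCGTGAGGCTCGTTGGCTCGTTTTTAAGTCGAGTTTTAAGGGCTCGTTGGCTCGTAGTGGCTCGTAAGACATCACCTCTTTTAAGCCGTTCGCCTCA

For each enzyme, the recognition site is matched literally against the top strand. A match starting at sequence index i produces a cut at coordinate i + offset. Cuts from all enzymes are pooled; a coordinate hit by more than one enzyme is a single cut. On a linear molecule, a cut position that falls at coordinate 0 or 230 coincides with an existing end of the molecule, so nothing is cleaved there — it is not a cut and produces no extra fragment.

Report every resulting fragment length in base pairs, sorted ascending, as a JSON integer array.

Scan for sites:
  AzqIV (TTTTAAG, off=0): starts [25, 56, 124, 154, 166, 211] → cuts [25, 56, 124, 154, 166, 211]
  IvoX (GGCTCGT, off=4): starts [0, 15, 37, 44, 69, 83, 91, 98, 107, 139, 147, 173, 181, 191] → cuts [4, 19, 41, 48, 73, 87, 95, 102, 111, 143, 151, 177, 185, 195]

Pooled cuts: [4, 19, 25, 41, 48, 56, 73, 87, 95, 102, 111, 124, 143, 151, 154, 166, 177, 185, 195, 211]

Fragment lengths:
  [0,4): 4 bp
  [4,19): 15 bp
  [19,25): 6 bp
  [25,41): 16 bp
  [41,48): 7 bp
  [48,56): 8 bp
  [56,73): 17 bp
  [73,87): 14 bp
  [87,95): 8 bp
  [95,102): 7 bp
  [102,111): 9 bp
  [111,124): 13 bp
  [124,143): 19 bp
  [143,151): 8 bp
  [151,154): 3 bp
  [154,166): 12 bp
  [166,177): 11 bp
  [177,185): 8 bp
  [185,195): 10 bp
  [195,211): 16 bp
  [211,230): 19 bp

[3,4,6,7,7,8,8,8,8,9,10,11,12,13,14,15,16,16,17,19,19]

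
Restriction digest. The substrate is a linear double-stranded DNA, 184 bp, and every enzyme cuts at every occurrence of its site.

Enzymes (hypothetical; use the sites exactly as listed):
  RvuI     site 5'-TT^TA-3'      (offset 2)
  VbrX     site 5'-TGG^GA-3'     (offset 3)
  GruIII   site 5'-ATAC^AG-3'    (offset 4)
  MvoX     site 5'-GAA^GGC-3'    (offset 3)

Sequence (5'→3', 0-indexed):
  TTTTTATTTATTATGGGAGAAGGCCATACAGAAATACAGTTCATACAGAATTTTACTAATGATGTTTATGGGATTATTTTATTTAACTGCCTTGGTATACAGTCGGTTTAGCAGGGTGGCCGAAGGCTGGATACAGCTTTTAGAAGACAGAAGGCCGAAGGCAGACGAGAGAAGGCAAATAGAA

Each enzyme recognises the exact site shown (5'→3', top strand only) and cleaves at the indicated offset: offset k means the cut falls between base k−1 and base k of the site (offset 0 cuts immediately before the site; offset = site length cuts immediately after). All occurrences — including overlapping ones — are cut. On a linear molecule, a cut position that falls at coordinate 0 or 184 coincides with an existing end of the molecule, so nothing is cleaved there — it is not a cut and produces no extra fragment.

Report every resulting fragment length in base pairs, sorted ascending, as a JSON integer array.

[4,4,4,5,5,6,7,7,8,8,8,8,8,9,10,11,12,13,14,16,17]

Per-enzyme occurrences:
  RvuI (TTTA, off=2): starts [2, 6, 51, 64, 77, 81, 106, 138] → cuts [4, 8, 53, 66, 79, 83, 108, 140]
  VbrX (TGGGA, off=3): starts [13, 68] → cuts [16, 71]
  GruIII (ATACAG, off=4): starts [25, 33, 42, 96, 130] → cuts [29, 37, 46, 100, 134]
  MvoX (GAAGGC, off=3): starts [18, 121, 149, 156, 170] → cuts [21, 124, 152, 159, 173]

All cut coordinates (distinct, sorted): [4, 8, 16, 21, 29, 37, 46, 53, 66, 71, 79, 83, 100, 108, 124, 134, 140, 152, 159, 173]

Fragment lengths:
  [0,4): 4 bp
  [4,8): 4 bp
  [8,16): 8 bp
  [16,21): 5 bp
  [21,29): 8 bp
  [29,37): 8 bp
  [37,46): 9 bp
  [46,53): 7 bp
  [53,66): 13 bp
  [66,71): 5 bp
  [71,79): 8 bp
  [79,83): 4 bp
  [83,100): 17 bp
  [100,108): 8 bp
  [108,124): 16 bp
  [124,134): 10 bp
  [134,140): 6 bp
  [140,152): 12 bp
  [152,159): 7 bp
  [159,173): 14 bp
  [173,184): 11 bp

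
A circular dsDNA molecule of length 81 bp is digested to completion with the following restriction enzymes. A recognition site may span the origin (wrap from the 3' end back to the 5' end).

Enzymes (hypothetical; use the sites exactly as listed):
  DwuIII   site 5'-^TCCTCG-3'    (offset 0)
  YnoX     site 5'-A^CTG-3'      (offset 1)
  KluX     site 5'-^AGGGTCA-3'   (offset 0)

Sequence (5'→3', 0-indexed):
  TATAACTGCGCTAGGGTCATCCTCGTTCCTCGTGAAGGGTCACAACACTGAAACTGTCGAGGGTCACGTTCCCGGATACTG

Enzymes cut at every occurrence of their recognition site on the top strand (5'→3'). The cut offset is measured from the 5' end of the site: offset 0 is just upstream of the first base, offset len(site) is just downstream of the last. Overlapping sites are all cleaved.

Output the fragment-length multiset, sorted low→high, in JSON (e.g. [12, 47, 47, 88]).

Scan for sites:
  DwuIII TCCTCG/0: at [19, 26] ⇒ [19, 26]
  YnoX ACTG/1: at [4, 46, 52, 77] ⇒ [5, 47, 53, 78]
  KluX AGGGTCA/0: at [12, 35, 59] ⇒ [12, 35, 59]

Pooled cuts: [5, 12, 19, 26, 35, 47, 53, 59, 78]

Fragments:
  5→12: 7 bp
  12→19: 7 bp
  19→26: 7 bp
  26→35: 9 bp
  35→47: 12 bp
  47→53: 6 bp
  53→59: 6 bp
  59→78: 19 bp
  78→5 (wrap): 81-78+5 = 8 bp

[6,6,7,7,7,8,9,12,19]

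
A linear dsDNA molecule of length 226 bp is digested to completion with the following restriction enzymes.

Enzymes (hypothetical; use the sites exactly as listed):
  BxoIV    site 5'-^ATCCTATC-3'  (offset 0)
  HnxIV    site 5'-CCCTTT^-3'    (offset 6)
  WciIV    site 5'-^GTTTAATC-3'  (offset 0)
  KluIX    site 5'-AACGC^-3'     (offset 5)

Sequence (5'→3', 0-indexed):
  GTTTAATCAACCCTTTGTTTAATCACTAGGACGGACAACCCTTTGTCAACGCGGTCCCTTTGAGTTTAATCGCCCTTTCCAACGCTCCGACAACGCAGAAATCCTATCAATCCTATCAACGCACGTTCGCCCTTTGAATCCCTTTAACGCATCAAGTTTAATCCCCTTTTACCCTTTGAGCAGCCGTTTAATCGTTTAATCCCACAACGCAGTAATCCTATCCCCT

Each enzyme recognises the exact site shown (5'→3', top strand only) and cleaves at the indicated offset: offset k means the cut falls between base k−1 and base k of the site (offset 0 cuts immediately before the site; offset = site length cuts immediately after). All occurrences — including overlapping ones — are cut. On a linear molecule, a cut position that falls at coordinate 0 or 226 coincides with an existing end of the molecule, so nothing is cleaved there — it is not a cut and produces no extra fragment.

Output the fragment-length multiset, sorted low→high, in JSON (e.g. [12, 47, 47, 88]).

[2,4,4,5,5,7,8,8,8,8,9,9,10,11,12,13,13,14,15,16,17,28]

Site scan:
  BxoIV (ATCCTATC, off=0): starts [100, 109, 214] → cuts [100, 109, 214]
  HnxIV (CCCTTT, off=6): starts [10, 38, 55, 72, 129, 139, 163, 171] → cuts [16, 44, 61, 78, 135, 145, 169, 177]
  WciIV (GTTTAATC, off=0): starts [0, 16, 63, 155, 185, 193] → cuts [16, 63, 155, 185, 193] (position 0 is a terminus of the linear molecule — no cut)
  KluIX (AACGC, off=5): starts [47, 80, 91, 117, 145, 205] → cuts [52, 85, 96, 122, 150, 210]

All cut coordinates (distinct, sorted): [16, 44, 52, 61, 63, 78, 85, 96, 100, 109, 122, 135, 145, 150, 155, 169, 177, 185, 193, 210, 214]

Fragment lengths:
  [0,16): 16 bp
  [16,44): 28 bp
  [44,52): 8 bp
  [52,61): 9 bp
  [61,63): 2 bp
  [63,78): 15 bp
  [78,85): 7 bp
  [85,96): 11 bp
  [96,100): 4 bp
  [100,109): 9 bp
  [109,122): 13 bp
  [122,135): 13 bp
  [135,145): 10 bp
  [145,150): 5 bp
  [150,155): 5 bp
  [155,169): 14 bp
  [169,177): 8 bp
  [177,185): 8 bp
  [185,193): 8 bp
  [193,210): 17 bp
  [210,214): 4 bp
  [214,226): 12 bp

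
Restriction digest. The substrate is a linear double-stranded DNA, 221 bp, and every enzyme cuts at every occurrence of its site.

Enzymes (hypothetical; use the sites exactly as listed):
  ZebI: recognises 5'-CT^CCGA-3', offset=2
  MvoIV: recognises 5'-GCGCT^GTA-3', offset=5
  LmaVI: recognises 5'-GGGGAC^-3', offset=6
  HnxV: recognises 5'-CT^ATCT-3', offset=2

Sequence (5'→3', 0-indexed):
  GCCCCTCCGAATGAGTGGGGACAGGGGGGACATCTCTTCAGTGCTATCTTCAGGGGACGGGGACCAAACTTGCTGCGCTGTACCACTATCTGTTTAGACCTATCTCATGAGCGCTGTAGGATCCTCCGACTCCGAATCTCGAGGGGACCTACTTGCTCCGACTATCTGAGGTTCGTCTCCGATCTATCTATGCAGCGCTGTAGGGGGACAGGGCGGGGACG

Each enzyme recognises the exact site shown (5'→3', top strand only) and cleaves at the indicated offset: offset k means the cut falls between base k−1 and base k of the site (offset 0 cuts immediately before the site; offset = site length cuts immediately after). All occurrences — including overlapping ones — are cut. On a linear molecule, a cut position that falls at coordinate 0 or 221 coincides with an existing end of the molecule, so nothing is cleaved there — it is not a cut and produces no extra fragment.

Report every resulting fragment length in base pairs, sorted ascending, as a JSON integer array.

Per-enzyme occurrences:
  ZebI CTCCGA/2: at [4, 123, 129, 155, 176] ⇒ [6, 125, 131, 157, 178]
  MvoIV GCGCTGTA/5: at [74, 110, 194] ⇒ [79, 115, 199]
  LmaVI GGGGAC/6: at [16, 25, 52, 58, 142, 203, 214] ⇒ [22, 31, 58, 64, 148, 209, 220]
  HnxV CTATCT/2: at [43, 85, 99, 161, 183] ⇒ [45, 87, 101, 163, 185]

All cut coordinates (distinct, sorted): [6, 22, 31, 45, 58, 64, 79, 87, 101, 115, 125, 131, 148, 157, 163, 178, 185, 199, 209, 220]

Fragments:
  [0,6): 6 bp
  [6,22): 16 bp
  [22,31): 9 bp
  [31,45): 14 bp
  [45,58): 13 bp
  [58,64): 6 bp
  [64,79): 15 bp
  [79,87): 8 bp
  [87,101): 14 bp
  [101,115): 14 bp
  [115,125): 10 bp
  [125,131): 6 bp
  [131,148): 17 bp
  [148,157): 9 bp
  [157,163): 6 bp
  [163,178): 15 bp
  [178,185): 7 bp
  [185,199): 14 bp
  [199,209): 10 bp
  [209,220): 11 bp
  [220,221): 1 bp

[1,6,6,6,6,7,8,9,9,10,10,11,13,14,14,14,14,15,15,16,17]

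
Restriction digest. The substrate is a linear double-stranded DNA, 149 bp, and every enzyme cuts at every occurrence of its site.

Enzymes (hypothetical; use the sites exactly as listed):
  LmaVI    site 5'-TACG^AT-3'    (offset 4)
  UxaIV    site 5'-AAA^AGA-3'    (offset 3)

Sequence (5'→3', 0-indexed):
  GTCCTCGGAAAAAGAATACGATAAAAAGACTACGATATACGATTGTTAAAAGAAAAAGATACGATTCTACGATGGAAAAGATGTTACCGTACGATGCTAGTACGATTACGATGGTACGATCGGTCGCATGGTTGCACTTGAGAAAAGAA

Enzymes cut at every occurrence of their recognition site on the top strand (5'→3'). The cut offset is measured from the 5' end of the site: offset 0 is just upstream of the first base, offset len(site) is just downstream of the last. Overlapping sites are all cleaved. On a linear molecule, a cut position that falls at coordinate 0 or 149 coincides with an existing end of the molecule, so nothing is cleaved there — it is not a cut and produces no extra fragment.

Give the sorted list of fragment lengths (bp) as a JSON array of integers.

[4,6,6,6,7,7,7,8,8,8,8,9,11,12,15,27]

Site scan:
  LmaVI TACGAT/4: at [16, 30, 37, 59, 67, 89, 100, 106, 114] ⇒ [20, 34, 41, 63, 71, 93, 104, 110, 118]
  UxaIV AAAAGA/3: at [9, 23, 47, 53, 75, 142] ⇒ [12, 26, 50, 56, 78, 145]

Pooled cuts: [12, 20, 26, 34, 41, 50, 56, 63, 71, 78, 93, 104, 110, 118, 145]

Fragment lengths:
  [0,12): 12 bp
  [12,20): 8 bp
  [20,26): 6 bp
  [26,34): 8 bp
  [34,41): 7 bp
  [41,50): 9 bp
  [50,56): 6 bp
  [56,63): 7 bp
  [63,71): 8 bp
  [71,78): 7 bp
  [78,93): 15 bp
  [93,104): 11 bp
  [104,110): 6 bp
  [110,118): 8 bp
  [118,145): 27 bp
  [145,149): 4 bp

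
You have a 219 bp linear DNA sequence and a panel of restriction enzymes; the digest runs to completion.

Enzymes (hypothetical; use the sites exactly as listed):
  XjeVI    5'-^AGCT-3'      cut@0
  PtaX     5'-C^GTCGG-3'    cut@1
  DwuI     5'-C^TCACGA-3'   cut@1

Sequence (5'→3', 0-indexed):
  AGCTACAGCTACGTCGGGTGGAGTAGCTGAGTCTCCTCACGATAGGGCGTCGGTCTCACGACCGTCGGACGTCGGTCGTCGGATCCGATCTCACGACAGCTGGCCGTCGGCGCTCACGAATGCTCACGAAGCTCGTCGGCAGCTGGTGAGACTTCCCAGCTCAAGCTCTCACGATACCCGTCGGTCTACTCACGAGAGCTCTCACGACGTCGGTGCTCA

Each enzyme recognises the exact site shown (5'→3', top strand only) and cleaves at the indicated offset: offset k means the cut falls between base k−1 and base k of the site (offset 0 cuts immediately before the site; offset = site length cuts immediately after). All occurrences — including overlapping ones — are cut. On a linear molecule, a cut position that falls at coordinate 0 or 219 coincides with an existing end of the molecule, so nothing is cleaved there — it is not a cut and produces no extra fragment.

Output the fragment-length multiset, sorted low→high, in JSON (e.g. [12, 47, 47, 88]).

Scan for sites:
  XjeVI AGCT/0: at [0, 6, 24, 97, 129, 140, 157, 163, 196] ⇒ [6, 24, 97, 129, 140, 157, 163, 196] (position 0 is a terminus of the linear molecule — no cut)
  PtaX CGTCGG/1: at [11, 47, 62, 69, 76, 104, 133, 178, 207] ⇒ [12, 48, 63, 70, 77, 105, 134, 179, 208]
  DwuI CTCACGA/1: at [35, 54, 89, 112, 122, 167, 188, 200] ⇒ [36, 55, 90, 113, 123, 168, 189, 201]

All cut coordinates (distinct, sorted): [6, 12, 24, 36, 48, 55, 63, 70, 77, 90, 97, 105, 113, 123, 129, 134, 140, 157, 163, 168, 179, 189, 196, 201, 208]

Fragment lengths:
  [0,6): 6 bp
  [6,12): 6 bp
  [12,24): 12 bp
  [24,36): 12 bp
  [36,48): 12 bp
  [48,55): 7 bp
  [55,63): 8 bp
  [63,70): 7 bp
  [70,77): 7 bp
  [77,90): 13 bp
  [90,97): 7 bp
  [97,105): 8 bp
  [105,113): 8 bp
  [113,123): 10 bp
  [123,129): 6 bp
  [129,134): 5 bp
  [134,140): 6 bp
  [140,157): 17 bp
  [157,163): 6 bp
  [163,168): 5 bp
  [168,179): 11 bp
  [179,189): 10 bp
  [189,196): 7 bp
  [196,201): 5 bp
  [201,208): 7 bp
  [208,219): 11 bp

[5,5,5,6,6,6,6,6,7,7,7,7,7,7,8,8,8,10,10,11,11,12,12,12,13,17]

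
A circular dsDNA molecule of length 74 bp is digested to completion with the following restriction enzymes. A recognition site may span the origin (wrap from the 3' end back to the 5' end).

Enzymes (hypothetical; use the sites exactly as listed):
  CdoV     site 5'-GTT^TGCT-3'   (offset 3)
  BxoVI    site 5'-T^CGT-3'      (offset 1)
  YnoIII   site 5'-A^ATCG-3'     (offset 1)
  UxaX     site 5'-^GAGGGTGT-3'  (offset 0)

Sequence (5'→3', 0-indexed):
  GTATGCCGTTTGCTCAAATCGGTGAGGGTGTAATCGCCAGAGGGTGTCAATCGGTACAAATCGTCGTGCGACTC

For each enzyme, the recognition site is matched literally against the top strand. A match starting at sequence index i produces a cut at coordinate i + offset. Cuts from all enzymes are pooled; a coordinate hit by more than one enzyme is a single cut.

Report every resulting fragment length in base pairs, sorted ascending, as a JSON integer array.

[2,3,6,7,7,9,9,10,10,11]

Site scan:
  CdoV (GTTTGCT, off=3): starts [7] → cuts [10]
  BxoVI (TCGT, off=1): starts [60, 63, 72] → cuts [61, 64, 73]
  YnoIII (AATCG, off=1): starts [16, 31, 48, 58] → cuts [17, 32, 49, 59]
  UxaX (GAGGGTGT, off=0): starts [23, 39] → cuts [23, 39]

All cut coordinates (distinct, sorted): [10, 17, 23, 32, 39, 49, 59, 61, 64, 73]

Fragments:
  10→17: 7 bp
  17→23: 6 bp
  23→32: 9 bp
  32→39: 7 bp
  39→49: 10 bp
  49→59: 10 bp
  59→61: 2 bp
  61→64: 3 bp
  64→73: 9 bp
  73→10 (wrap): 74-73+10 = 11 bp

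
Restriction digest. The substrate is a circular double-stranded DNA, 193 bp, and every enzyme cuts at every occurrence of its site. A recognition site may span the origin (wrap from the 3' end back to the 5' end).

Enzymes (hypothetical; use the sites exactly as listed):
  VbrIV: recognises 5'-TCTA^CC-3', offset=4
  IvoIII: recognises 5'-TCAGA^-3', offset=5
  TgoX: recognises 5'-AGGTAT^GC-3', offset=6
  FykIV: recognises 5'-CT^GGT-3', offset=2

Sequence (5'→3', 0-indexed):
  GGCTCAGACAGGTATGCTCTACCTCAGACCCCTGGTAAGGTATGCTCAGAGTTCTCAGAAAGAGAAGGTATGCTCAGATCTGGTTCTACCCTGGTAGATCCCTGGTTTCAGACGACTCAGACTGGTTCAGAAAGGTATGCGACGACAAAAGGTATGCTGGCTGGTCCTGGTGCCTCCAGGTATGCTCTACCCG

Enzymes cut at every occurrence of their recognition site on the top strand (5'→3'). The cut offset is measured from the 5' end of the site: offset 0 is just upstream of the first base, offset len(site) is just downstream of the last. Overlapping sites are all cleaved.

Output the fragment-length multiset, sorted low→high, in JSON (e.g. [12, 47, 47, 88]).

[2,3,4,5,6,6,6,7,7,7,7,7,7,7,8,9,9,9,10,11,12,12,15,17]

Scan for sites:
  VbrIV (TCTACC, off=4): starts [17, 84, 185] → cuts [21, 88, 189]
  IvoIII (TCAGA, off=5): starts [3, 23, 45, 54, 73, 107, 116, 126] → cuts [8, 28, 50, 59, 78, 112, 121, 131]
  TgoX (AGGTATGC, off=6): starts [9, 37, 65, 132, 149, 177] → cuts [15, 43, 71, 138, 155, 183]
  FykIV (CTGGT, off=2): starts [31, 79, 90, 101, 121, 160, 166] → cuts [33, 81, 92, 103, 123, 162, 168]

All cut coordinates (distinct, sorted): [8, 15, 21, 28, 33, 43, 50, 59, 71, 78, 81, 88, 92, 103, 112, 121, 123, 131, 138, 155, 162, 168, 183, 189]

Fragment lengths:
  8→15: 7 bp
  15→21: 6 bp
  21→28: 7 bp
  28→33: 5 bp
  33→43: 10 bp
  43→50: 7 bp
  50→59: 9 bp
  59→71: 12 bp
  71→78: 7 bp
  78→81: 3 bp
  81→88: 7 bp
  88→92: 4 bp
  92→103: 11 bp
  103→112: 9 bp
  112→121: 9 bp
  121→123: 2 bp
  123→131: 8 bp
  131→138: 7 bp
  138→155: 17 bp
  155→162: 7 bp
  162→168: 6 bp
  168→183: 15 bp
  183→189: 6 bp
  189→8 (wrap): 193-189+8 = 12 bp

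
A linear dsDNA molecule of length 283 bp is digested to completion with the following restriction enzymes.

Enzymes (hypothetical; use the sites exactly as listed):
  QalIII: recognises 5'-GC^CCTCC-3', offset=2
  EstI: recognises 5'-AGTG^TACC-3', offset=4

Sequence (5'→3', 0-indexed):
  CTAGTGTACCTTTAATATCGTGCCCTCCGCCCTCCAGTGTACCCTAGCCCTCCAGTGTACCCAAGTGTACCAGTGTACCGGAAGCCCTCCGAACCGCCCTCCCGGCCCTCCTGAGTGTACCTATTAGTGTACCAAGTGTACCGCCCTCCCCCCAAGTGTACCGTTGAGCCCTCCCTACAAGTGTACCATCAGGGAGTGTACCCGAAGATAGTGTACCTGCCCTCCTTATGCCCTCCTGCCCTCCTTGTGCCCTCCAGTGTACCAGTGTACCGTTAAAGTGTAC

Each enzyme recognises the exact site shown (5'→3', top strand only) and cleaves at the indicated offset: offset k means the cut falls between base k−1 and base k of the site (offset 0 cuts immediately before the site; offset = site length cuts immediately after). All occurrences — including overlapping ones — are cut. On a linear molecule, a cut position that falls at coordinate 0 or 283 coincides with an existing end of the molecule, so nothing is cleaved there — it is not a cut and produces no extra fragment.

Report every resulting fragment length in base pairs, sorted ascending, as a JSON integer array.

[6,6,7,7,8,8,8,9,9,9,9,9,9,10,10,11,11,11,11,12,12,14,14,15,15,16,17]

Site scan:
  QalIII GCCCTCC/2: at [21, 28, 46, 83, 95, 104, 142, 167, 218, 229, 237, 248] ⇒ [23, 30, 48, 85, 97, 106, 144, 169, 220, 231, 239, 250]
  EstI AGTGTACC/4: at [2, 35, 53, 63, 71, 113, 125, 134, 154, 179, 194, 209, 255, 263] ⇒ [6, 39, 57, 67, 75, 117, 129, 138, 158, 183, 198, 213, 259, 267]

All cut coordinates (distinct, sorted): [6, 23, 30, 39, 48, 57, 67, 75, 85, 97, 106, 117, 129, 138, 144, 158, 169, 183, 198, 213, 220, 231, 239, 250, 259, 267]

Fragment lengths:
  [0,6): 6 bp
  [6,23): 17 bp
  [23,30): 7 bp
  [30,39): 9 bp
  [39,48): 9 bp
  [48,57): 9 bp
  [57,67): 10 bp
  [67,75): 8 bp
  [75,85): 10 bp
  [85,97): 12 bp
  [97,106): 9 bp
  [106,117): 11 bp
  [117,129): 12 bp
  [129,138): 9 bp
  [138,144): 6 bp
  [144,158): 14 bp
  [158,169): 11 bp
  [169,183): 14 bp
  [183,198): 15 bp
  [198,213): 15 bp
  [213,220): 7 bp
  [220,231): 11 bp
  [231,239): 8 bp
  [239,250): 11 bp
  [250,259): 9 bp
  [259,267): 8 bp
  [267,283): 16 bp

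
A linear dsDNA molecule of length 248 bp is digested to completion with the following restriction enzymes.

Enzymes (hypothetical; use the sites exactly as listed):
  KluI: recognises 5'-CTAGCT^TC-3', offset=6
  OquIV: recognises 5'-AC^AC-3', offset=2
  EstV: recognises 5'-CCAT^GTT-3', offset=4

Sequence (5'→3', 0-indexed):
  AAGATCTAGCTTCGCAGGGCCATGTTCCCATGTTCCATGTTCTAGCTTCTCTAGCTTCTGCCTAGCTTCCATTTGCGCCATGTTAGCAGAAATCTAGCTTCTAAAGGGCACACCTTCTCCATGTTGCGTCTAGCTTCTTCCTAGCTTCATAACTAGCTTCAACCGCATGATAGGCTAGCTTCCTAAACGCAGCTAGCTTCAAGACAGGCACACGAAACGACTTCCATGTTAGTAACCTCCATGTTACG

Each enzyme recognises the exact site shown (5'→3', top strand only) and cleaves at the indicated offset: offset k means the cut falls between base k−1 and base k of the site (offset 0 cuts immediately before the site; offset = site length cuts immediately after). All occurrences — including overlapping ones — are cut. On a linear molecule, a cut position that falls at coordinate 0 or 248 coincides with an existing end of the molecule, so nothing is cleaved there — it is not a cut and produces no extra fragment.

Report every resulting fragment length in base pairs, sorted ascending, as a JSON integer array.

Site scan:
  KluI CTAGCTTC/6: at [5, 41, 50, 61, 93, 129, 140, 152, 174, 192] ⇒ [11, 47, 56, 67, 99, 135, 146, 158, 180, 198]
  OquIV ACAC/2: at [109, 209] ⇒ [111, 211]
  EstV CCATGTT/4: at [19, 27, 34, 77, 118, 223, 238] ⇒ [23, 31, 38, 81, 122, 227, 242]

All cut coordinates (distinct, sorted): [11, 23, 31, 38, 47, 56, 67, 81, 99, 111, 122, 135, 146, 158, 180, 198, 211, 227, 242]

Fragment lengths:
  [0,11): 11 bp
  [11,23): 12 bp
  [23,31): 8 bp
  [31,38): 7 bp
  [38,47): 9 bp
  [47,56): 9 bp
  [56,67): 11 bp
  [67,81): 14 bp
  [81,99): 18 bp
  [99,111): 12 bp
  [111,122): 11 bp
  [122,135): 13 bp
  [135,146): 11 bp
  [146,158): 12 bp
  [158,180): 22 bp
  [180,198): 18 bp
  [198,211): 13 bp
  [211,227): 16 bp
  [227,242): 15 bp
  [242,248): 6 bp

[6,7,8,9,9,11,11,11,11,12,12,12,13,13,14,15,16,18,18,22]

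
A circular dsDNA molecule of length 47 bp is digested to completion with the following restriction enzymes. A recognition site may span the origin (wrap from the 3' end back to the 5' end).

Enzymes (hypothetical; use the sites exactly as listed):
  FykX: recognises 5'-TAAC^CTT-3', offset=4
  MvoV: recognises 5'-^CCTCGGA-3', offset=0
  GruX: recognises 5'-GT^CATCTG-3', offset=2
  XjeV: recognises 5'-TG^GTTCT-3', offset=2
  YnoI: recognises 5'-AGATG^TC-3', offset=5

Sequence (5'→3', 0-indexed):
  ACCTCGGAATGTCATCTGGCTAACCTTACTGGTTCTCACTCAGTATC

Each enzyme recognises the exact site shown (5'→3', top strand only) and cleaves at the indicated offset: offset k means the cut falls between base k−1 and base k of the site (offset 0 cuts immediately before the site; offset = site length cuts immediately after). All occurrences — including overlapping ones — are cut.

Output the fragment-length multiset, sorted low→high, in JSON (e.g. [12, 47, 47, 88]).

[7,11,12,17]

Scan for sites:
  FykX TAACCTT/4: at [20] ⇒ [24]
  MvoV CCTCGGA/0: at [1] ⇒ [1]
  GruX GTCATCTG/2: at [10] ⇒ [12]
  XjeV TGGTTCT/2: at [29] ⇒ [31]
  YnoI (AGATGTC, off=5): no sites

All cut coordinates (distinct, sorted): [1, 12, 24, 31]

Fragment lengths:
  1→12: 11 bp
  12→24: 12 bp
  24→31: 7 bp
  31→1 (wrap): 47-31+1 = 17 bp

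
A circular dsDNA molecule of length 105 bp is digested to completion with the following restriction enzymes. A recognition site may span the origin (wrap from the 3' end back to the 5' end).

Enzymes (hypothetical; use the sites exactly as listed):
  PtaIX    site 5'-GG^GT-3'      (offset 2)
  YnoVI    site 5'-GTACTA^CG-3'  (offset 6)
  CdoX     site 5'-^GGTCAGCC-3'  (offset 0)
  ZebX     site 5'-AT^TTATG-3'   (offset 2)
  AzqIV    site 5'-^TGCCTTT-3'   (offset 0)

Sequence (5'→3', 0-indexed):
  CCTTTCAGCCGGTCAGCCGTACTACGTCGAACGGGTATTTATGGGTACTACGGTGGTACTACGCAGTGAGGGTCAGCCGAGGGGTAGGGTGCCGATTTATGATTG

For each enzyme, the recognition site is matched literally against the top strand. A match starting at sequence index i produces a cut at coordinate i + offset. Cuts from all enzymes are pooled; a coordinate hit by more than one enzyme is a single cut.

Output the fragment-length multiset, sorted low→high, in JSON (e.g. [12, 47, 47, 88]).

Site scan:
  PtaIX GGGT/2: at [32, 42, 69, 81, 86] ⇒ [34, 44, 71, 83, 88]
  YnoVI GTACTACG/6: at [18, 44, 55] ⇒ [24, 50, 61]
  CdoX GGTCAGCC/0: at [10, 70] ⇒ [10, 70]
  ZebX ATTTATG/2: at [36, 94] ⇒ [38, 96]
  AzqIV TGCCTTT/0: at [103] ⇒ [103]

Pooled cuts: [10, 24, 34, 38, 44, 50, 61, 70, 71, 83, 88, 96, 103]

Fragments:
  10→24: 14 bp
  24→34: 10 bp
  34→38: 4 bp
  38→44: 6 bp
  44→50: 6 bp
  50→61: 11 bp
  61→70: 9 bp
  70→71: 1 bp
  71→83: 12 bp
  83→88: 5 bp
  88→96: 8 bp
  96→103: 7 bp
  103→10 (wrap): 105-103+10 = 12 bp

[1,4,5,6,6,7,8,9,10,11,12,12,14]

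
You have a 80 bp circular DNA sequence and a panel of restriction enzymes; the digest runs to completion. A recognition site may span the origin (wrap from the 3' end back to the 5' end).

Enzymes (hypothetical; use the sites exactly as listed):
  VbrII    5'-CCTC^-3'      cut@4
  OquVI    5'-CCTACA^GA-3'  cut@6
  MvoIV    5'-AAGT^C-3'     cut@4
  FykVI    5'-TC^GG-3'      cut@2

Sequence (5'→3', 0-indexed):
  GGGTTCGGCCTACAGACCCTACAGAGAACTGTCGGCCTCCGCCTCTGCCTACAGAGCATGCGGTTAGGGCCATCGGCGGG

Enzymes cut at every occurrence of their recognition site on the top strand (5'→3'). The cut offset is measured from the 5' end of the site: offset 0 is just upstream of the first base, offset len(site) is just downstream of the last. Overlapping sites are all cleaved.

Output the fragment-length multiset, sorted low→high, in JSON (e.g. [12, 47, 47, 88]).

Scan for sites:
  VbrII CCTC/4: at [35, 41] ⇒ [39, 45]
  OquVI CCTACAGA/6: at [8, 17, 47] ⇒ [14, 23, 53]
  MvoIV (AAGTC, off=4): no sites
  FykVI TCGG/2: at [4, 31, 72] ⇒ [6, 33, 74]

Pooled cuts: [6, 14, 23, 33, 39, 45, 53, 74]

Fragments:
  6→14: 8 bp
  14→23: 9 bp
  23→33: 10 bp
  33→39: 6 bp
  39→45: 6 bp
  45→53: 8 bp
  53→74: 21 bp
  74→6 (wrap): 80-74+6 = 12 bp

[6,6,8,8,9,10,12,21]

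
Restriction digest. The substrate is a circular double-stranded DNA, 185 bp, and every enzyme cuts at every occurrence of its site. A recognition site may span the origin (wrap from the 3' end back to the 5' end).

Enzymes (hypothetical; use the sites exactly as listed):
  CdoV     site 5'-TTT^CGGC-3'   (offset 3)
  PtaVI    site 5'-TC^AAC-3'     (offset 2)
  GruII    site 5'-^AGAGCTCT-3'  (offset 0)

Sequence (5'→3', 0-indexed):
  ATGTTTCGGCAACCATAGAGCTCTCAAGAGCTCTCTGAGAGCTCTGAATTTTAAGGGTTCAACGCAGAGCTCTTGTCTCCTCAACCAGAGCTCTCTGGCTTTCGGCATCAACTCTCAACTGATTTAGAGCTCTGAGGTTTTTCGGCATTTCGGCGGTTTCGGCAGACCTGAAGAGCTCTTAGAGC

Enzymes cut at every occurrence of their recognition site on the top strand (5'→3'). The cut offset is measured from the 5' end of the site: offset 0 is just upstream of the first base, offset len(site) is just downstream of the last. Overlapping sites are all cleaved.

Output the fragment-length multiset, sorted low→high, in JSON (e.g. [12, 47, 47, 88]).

[4,5,7,7,8,9,9,10,10,11,12,16,17,17,20,23]

Per-enzyme occurrences:
  CdoV (TTTCGGC, off=3): starts [3, 99, 139, 147, 156] → cuts [6, 102, 142, 150, 159]
  PtaVI (TCAAC, off=2): starts [58, 80, 107, 114] → cuts [60, 82, 109, 116]
  GruII (AGAGCTCT, off=0): starts [16, 26, 37, 65, 86, 125, 171] → cuts [16, 26, 37, 65, 86, 125, 171]

Pooled cuts: [6, 16, 26, 37, 60, 65, 82, 86, 102, 109, 116, 125, 142, 150, 159, 171]

Fragment lengths:
  6→16: 10 bp
  16→26: 10 bp
  26→37: 11 bp
  37→60: 23 bp
  60→65: 5 bp
  65→82: 17 bp
  82→86: 4 bp
  86→102: 16 bp
  102→109: 7 bp
  109→116: 7 bp
  116→125: 9 bp
  125→142: 17 bp
  142→150: 8 bp
  150→159: 9 bp
  159→171: 12 bp
  171→6 (wrap): 185-171+6 = 20 bp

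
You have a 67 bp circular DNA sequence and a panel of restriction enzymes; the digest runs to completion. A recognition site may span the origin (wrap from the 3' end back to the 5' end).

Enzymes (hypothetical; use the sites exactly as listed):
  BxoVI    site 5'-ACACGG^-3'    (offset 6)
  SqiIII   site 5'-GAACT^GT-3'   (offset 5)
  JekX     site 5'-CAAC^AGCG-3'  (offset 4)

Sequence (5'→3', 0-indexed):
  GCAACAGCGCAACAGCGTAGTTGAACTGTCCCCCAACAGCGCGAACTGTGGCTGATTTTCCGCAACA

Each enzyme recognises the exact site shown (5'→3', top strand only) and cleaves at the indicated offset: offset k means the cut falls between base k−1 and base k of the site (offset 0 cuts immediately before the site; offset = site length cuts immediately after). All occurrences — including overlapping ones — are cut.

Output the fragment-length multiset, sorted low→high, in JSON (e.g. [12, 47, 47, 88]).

Scan for sites:
  BxoVI (ACACGG, off=6): no sites
  SqiIII (GAACTGT, off=5): starts [22, 42] → cuts [27, 47]
  JekX (CAACAGCG, off=4): starts [1, 9, 33] → cuts [5, 13, 37]

All cut coordinates (distinct, sorted): [5, 13, 27, 37, 47]

Fragments:
  5→13: 8 bp
  13→27: 14 bp
  27→37: 10 bp
  37→47: 10 bp
  47→5 (wrap): 67-47+5 = 25 bp

[8,10,10,14,25]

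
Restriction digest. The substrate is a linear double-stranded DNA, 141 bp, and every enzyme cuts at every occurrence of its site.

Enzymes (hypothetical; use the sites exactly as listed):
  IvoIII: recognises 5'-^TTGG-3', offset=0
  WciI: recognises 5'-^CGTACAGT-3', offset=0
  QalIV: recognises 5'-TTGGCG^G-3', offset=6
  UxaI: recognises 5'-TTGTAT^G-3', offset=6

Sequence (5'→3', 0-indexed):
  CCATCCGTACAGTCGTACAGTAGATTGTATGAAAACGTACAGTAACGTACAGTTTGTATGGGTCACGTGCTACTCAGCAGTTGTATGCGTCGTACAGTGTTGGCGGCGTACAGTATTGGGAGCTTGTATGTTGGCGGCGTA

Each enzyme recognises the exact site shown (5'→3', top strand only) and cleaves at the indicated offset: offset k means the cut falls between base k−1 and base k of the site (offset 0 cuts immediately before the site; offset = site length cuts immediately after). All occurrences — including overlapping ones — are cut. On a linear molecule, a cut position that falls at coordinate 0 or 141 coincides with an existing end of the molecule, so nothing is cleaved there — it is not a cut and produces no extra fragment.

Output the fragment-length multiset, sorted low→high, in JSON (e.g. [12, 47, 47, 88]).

[1,1,4,5,5,5,6,6,8,9,9,10,14,14,17,27]

Scan for sites:
  IvoIII TTGG/0: at [99, 115, 130] ⇒ [99, 115, 130]
  WciI CGTACAGT/0: at [5, 13, 35, 45, 90, 106] ⇒ [5, 13, 35, 45, 90, 106]
  QalIV TTGGCGG/6: at [99, 130] ⇒ [105, 136]
  UxaI TTGTATG/6: at [24, 53, 80, 123] ⇒ [30, 59, 86, 129]

All cut coordinates (distinct, sorted): [5, 13, 30, 35, 45, 59, 86, 90, 99, 105, 106, 115, 129, 130, 136]

Fragments:
  [0,5): 5 bp
  [5,13): 8 bp
  [13,30): 17 bp
  [30,35): 5 bp
  [35,45): 10 bp
  [45,59): 14 bp
  [59,86): 27 bp
  [86,90): 4 bp
  [90,99): 9 bp
  [99,105): 6 bp
  [105,106): 1 bp
  [106,115): 9 bp
  [115,129): 14 bp
  [129,130): 1 bp
  [130,136): 6 bp
  [136,141): 5 bp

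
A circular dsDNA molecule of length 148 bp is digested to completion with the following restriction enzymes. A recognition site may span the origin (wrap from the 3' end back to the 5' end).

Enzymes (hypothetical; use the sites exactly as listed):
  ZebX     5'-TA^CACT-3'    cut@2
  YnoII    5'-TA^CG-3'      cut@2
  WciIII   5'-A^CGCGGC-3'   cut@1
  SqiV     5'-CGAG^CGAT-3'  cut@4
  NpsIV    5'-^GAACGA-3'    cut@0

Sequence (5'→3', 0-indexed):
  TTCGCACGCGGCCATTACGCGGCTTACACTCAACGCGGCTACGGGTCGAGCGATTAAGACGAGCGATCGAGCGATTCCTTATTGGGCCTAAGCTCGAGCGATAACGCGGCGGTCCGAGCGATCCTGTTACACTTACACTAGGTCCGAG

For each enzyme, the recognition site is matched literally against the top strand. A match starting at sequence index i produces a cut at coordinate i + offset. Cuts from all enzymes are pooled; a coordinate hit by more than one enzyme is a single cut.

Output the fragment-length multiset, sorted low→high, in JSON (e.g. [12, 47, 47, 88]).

[6,6,7,8,8,9,9,11,11,13,14,19,27]

Scan for sites:
  ZebX TACACT/2: at [24, 127, 133] ⇒ [26, 129, 135]
  YnoII TACG/2: at [15, 39] ⇒ [17, 41]
  WciIII ACGCGGC/1: at [5, 16, 32, 103] ⇒ [6, 17, 33, 104]
  SqiV CGAGCGAT/4: at [46, 59, 67, 94, 114] ⇒ [50, 63, 71, 98, 118]
  NpsIV (GAACGA, off=0): no sites

All cut coordinates (distinct, sorted): [6, 17, 26, 33, 41, 50, 63, 71, 98, 104, 118, 129, 135]

Fragments:
  6→17: 11 bp
  17→26: 9 bp
  26→33: 7 bp
  33→41: 8 bp
  41→50: 9 bp
  50→63: 13 bp
  63→71: 8 bp
  71→98: 27 bp
  98→104: 6 bp
  104→118: 14 bp
  118→129: 11 bp
  129→135: 6 bp
  135→6 (wrap): 148-135+6 = 19 bp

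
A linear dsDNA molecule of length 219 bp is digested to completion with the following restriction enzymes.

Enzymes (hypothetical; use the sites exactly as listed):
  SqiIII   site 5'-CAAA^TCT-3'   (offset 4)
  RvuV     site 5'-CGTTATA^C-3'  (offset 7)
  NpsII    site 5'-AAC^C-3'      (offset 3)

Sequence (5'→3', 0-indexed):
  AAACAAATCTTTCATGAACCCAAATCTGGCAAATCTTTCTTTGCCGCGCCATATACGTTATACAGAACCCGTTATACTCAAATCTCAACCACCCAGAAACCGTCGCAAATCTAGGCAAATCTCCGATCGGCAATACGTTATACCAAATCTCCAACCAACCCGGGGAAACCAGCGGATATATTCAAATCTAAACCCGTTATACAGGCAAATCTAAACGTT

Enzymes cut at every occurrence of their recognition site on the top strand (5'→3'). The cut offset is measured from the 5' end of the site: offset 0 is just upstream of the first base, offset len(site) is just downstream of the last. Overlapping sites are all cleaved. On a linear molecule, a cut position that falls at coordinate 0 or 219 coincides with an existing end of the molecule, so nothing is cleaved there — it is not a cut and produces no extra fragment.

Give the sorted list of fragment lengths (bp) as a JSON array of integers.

[4,5,5,6,6,7,7,7,8,8,8,8,9,9,10,10,10,11,12,17,23,29]

Site scan:
  SqiIII (CAAATCT, off=4): starts [3, 20, 29, 78, 105, 115, 143, 182, 205] → cuts [7, 24, 33, 82, 109, 119, 147, 186, 209]
  RvuV (CGTTATAC, off=7): starts [55, 69, 135, 194] → cuts [62, 76, 142, 201]
  NpsII (AACC, off=3): starts [16, 65, 86, 97, 152, 156, 166, 190] → cuts [19, 68, 89, 100, 155, 159, 169, 193]

Pooled cuts: [7, 19, 24, 33, 62, 68, 76, 82, 89, 100, 109, 119, 142, 147, 155, 159, 169, 186, 193, 201, 209]

Fragment lengths:
  [0,7): 7 bp
  [7,19): 12 bp
  [19,24): 5 bp
  [24,33): 9 bp
  [33,62): 29 bp
  [62,68): 6 bp
  [68,76): 8 bp
  [76,82): 6 bp
  [82,89): 7 bp
  [89,100): 11 bp
  [100,109): 9 bp
  [109,119): 10 bp
  [119,142): 23 bp
  [142,147): 5 bp
  [147,155): 8 bp
  [155,159): 4 bp
  [159,169): 10 bp
  [169,186): 17 bp
  [186,193): 7 bp
  [193,201): 8 bp
  [201,209): 8 bp
  [209,219): 10 bp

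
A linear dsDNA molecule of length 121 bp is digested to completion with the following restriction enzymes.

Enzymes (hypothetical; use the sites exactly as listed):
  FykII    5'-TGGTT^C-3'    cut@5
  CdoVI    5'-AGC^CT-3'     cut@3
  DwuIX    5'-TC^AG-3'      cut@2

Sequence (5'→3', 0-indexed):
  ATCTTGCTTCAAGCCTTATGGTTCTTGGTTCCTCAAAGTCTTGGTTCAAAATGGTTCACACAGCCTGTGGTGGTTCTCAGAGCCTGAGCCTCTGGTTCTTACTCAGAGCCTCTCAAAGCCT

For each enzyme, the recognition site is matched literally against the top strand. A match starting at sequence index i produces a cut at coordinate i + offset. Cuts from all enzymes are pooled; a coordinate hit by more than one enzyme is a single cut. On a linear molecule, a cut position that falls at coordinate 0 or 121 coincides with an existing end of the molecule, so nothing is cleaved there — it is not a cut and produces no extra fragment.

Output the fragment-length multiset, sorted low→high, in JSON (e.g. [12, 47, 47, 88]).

Scan for sites:
  FykII TGGTTC/5: at [18, 25, 41, 51, 70, 92] ⇒ [23, 30, 46, 56, 75, 97]
  CdoVI AGCCT/3: at [11, 61, 80, 86, 106, 116] ⇒ [14, 64, 83, 89, 109, 119]
  DwuIX TCAG/2: at [76, 102] ⇒ [78, 104]

Pooled cuts: [14, 23, 30, 46, 56, 64, 75, 78, 83, 89, 97, 104, 109, 119]

Fragments:
  [0,14): 14 bp
  [14,23): 9 bp
  [23,30): 7 bp
  [30,46): 16 bp
  [46,56): 10 bp
  [56,64): 8 bp
  [64,75): 11 bp
  [75,78): 3 bp
  [78,83): 5 bp
  [83,89): 6 bp
  [89,97): 8 bp
  [97,104): 7 bp
  [104,109): 5 bp
  [109,119): 10 bp
  [119,121): 2 bp

[2,3,5,5,6,7,7,8,8,9,10,10,11,14,16]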